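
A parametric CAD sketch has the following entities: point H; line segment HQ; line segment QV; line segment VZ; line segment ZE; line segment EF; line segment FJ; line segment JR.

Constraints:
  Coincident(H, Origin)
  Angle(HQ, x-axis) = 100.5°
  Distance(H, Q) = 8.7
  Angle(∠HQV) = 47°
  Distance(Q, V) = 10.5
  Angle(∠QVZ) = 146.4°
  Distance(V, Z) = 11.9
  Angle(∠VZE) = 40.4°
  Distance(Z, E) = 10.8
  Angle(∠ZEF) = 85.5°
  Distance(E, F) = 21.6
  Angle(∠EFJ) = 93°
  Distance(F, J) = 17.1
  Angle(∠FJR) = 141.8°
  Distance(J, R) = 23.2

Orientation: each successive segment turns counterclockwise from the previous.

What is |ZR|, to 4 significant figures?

26.59

∠EFJ = 93.0° gives FJ at -131.8° from the x-axis; with |FJ| = 17.1, J = (-29.26, -3.124). ∠FJR = 141.8° gives JR at -93.60° from the x-axis; with |JR| = 23.2, R = (-30.71, -26.28). Then |ZR| = |R − Z| = 26.59.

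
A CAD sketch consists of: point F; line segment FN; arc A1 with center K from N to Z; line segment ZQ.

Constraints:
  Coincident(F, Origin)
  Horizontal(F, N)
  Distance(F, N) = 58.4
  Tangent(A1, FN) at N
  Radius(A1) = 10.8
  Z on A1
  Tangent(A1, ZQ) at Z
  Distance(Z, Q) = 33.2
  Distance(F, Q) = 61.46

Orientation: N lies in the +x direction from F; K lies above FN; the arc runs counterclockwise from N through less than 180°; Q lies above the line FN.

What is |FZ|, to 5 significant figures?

68.828

Checks: |KZ| = 10.80 ✓; ∠(KZ, ZQ) = 90.00° ✓; |ZQ| = 33.20 ✓; |FQ| = 61.46 ✓.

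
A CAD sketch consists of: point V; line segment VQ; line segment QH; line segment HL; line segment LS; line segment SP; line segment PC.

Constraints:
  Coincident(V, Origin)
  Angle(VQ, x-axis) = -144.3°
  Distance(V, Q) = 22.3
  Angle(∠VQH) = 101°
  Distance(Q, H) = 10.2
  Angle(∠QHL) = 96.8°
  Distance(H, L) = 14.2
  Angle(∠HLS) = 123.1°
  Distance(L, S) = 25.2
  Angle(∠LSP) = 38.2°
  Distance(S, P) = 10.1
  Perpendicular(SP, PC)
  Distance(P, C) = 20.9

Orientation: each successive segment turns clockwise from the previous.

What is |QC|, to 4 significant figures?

28.93

V is at the origin; VQ runs at -144.3° with length 22.3, so Q = (-18.11, -13.01). ∠VQH = 101.0° gives QH at 136.7° from the x-axis; with |QH| = 10.2, H = (-25.53, -6.018). ∠QHL = 96.8° gives HL at 53.50° from the x-axis; with |HL| = 14.2, L = (-17.09, 5.397). ∠HLS = 123.1° gives LS at -3.400° from the x-axis; with |LS| = 25.2, S = (8.069, 3.903). ∠LSP = 38.2° gives SP at -145.2° from the x-axis; with |SP| = 10.1, P = (-0.2242, -1.862). SP ⟂ PC, so PC runs at 124.8°; with |PC| = 20.9, C = (-12.15, 15.30). Then |QC| = |C − Q| = 28.93.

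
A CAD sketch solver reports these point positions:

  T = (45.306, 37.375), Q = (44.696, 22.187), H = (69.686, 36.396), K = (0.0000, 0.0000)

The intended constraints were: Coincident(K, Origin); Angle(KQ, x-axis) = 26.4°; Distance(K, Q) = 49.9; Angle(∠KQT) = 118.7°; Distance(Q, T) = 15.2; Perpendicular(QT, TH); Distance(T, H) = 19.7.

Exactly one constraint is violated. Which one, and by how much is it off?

Distance(T, H) = 19.7 — off by 4.70.

K = (0.00, 0.00) ✓; KQ at 26.40° ✓; |KQ| = 49.90 ✓; ∠KQT = 118.7° ✓; |QT| = 15.20 ✓; ∠(QT, TH) = 90.00° ✓; |TH| = 24.40 ✗.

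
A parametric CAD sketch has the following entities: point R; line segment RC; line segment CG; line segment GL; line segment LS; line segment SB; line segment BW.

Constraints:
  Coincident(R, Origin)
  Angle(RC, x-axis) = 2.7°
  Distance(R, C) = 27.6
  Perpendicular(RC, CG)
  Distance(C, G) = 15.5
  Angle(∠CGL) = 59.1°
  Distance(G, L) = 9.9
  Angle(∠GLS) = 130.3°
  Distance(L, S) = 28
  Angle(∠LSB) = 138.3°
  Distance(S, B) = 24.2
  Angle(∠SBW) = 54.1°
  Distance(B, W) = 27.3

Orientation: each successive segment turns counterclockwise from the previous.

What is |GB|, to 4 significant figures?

53.16

R is at the origin; RC runs at 2.7° with length 27.6, so C = (27.57, 1.300). The perpendicularity gives CG at right angles to RC, so CG runs at 92.70°; with |CG| = 15.5, G = (26.84, 16.78). ∠CGL = 59.1° gives GL at -146.4° from the x-axis; with |GL| = 9.9, L = (18.59, 11.30). ∠GLS = 130.3° gives LS at -96.70° from the x-axis; with |LS| = 28.0, S = (15.33, -16.50). ∠LSB = 138.3° gives SB at -55.00° from the x-axis; with |SB| = 24.2, B = (29.21, -36.33). Then |GB| = |B − G| = 53.16.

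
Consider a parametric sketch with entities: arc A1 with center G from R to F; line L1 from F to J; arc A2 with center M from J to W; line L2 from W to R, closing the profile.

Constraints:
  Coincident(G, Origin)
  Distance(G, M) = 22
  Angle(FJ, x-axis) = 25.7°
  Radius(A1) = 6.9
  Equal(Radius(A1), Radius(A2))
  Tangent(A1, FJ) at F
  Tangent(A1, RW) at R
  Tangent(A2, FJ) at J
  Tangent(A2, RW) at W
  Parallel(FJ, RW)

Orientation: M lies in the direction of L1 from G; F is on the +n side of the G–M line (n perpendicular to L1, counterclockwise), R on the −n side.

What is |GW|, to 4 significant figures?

23.06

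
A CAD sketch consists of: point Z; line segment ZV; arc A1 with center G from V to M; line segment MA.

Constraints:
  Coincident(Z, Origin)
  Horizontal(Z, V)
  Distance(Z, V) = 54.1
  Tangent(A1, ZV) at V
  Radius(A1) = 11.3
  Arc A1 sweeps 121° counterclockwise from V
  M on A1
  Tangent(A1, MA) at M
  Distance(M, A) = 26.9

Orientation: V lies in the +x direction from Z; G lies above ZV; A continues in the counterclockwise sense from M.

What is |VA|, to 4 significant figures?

40.39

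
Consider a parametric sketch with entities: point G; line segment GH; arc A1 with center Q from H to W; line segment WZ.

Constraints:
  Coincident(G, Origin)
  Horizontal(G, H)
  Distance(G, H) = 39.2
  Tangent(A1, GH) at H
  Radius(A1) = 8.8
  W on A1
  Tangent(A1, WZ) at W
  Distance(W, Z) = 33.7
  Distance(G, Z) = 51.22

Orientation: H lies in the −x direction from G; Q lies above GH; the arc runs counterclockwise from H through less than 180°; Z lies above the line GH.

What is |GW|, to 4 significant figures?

31.56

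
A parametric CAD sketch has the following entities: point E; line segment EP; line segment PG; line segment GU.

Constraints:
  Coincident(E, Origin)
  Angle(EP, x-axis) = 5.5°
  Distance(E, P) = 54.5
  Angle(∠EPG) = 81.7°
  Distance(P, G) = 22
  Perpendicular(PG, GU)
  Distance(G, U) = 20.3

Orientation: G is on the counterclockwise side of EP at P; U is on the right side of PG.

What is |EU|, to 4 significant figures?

75.56

E is at the origin; EP runs at 5.5° with length 54.5, so P = 54.5·(cos 5.5°, sin 5.5°) = (54.25, 5.224). ∠EPG = 81.7°, so PG runs at 5.5° + (180° − 81.7°) = 103.8° from the x-axis; with |PG| = 22.0, G = P + 22.0·(cos 103.8°, sin 103.8°) = (49.00, 26.59). PG ⟂ GU; with |GU| = 20.3 on the right of PG, U = G + 20.3·(0.9711, 0.2385) = (68.72, 31.43). Then |EU| = |U − E| = 75.56.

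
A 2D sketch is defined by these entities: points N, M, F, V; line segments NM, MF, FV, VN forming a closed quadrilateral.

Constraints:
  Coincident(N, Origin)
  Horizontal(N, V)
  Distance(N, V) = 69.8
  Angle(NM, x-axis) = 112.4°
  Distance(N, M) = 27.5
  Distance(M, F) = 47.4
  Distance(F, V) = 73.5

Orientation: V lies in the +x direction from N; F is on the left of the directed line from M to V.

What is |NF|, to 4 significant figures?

62.57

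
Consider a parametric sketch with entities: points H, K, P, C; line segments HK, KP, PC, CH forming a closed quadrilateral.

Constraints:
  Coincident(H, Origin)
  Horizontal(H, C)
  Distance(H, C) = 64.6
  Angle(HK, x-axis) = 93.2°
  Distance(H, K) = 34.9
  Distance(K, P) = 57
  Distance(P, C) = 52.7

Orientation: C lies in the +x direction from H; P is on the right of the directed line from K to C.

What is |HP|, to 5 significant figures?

24.882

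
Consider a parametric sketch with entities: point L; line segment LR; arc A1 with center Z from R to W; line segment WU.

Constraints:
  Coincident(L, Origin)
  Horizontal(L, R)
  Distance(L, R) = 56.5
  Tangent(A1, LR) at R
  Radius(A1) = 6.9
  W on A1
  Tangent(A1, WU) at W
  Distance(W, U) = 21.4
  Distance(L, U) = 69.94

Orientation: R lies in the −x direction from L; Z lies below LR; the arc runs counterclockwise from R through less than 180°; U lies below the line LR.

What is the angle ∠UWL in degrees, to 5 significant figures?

97.789°

L is at the origin; LR is horizontal with |LR| = 56.5 and R on the −x side, so R = (-56.500, 0.0000). Tangency of A1 to LR means the radius ZR is perpendicular to LR, so Z = R + (0, -6.9) = (-56.500, -6.9000). Since ZW ⟂ WU (tangency), |ZU| = √(6.9² + 21.4²) = 22.485 regardless of where W sits on A1. So U lies on both circle(L, 69.94) and circle(Z, 22.485); the below-LR intersection is U = (-64.057, -28.077). W is the foot of the tangent from U: W = (-63.397, -6.6871).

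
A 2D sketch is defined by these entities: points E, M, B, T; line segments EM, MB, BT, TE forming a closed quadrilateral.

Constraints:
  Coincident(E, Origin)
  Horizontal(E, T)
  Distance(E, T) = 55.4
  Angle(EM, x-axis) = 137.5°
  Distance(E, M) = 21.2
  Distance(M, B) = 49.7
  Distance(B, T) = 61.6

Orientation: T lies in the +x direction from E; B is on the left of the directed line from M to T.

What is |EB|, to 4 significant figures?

53.37

E is at the origin; E and T share the same y with |ET| = 55.4 and T in +x, so T = (55.4, 0). EM runs at 137.5° with |EM| = 21.2, so M = (-15.63, 14.32). B is determined by |MB| = 49.7 and |BT| = 61.6 together: it lies at the intersection of circle(M, 49.7) and circle(T, 61.6). With |MT| = 72.46, the foot of the radical line on MT is 27.09 from M and the perpendicular offset is √(49.7² − 27.09²) = 41.67. Taking the left-of-MT solution: B = (19.16, 49.81).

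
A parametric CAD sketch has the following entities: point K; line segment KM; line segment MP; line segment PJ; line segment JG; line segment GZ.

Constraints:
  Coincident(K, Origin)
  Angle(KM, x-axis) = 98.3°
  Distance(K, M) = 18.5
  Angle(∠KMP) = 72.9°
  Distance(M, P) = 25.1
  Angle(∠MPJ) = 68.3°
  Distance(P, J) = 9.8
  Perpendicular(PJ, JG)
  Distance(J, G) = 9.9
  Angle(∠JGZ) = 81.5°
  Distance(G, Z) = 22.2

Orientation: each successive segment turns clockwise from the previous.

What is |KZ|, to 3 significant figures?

36.2

PJ is perpendicular to JG, so JG runs at 150°; with |JG| = 9.9, G = (8.63, 11.0). ∠JGZ = 81.5° gives GZ at 51.0° from the x-axis; with |GZ| = 22.2, Z = (22.6, 28.3). Then |KZ| = |Z − K| = 36.2.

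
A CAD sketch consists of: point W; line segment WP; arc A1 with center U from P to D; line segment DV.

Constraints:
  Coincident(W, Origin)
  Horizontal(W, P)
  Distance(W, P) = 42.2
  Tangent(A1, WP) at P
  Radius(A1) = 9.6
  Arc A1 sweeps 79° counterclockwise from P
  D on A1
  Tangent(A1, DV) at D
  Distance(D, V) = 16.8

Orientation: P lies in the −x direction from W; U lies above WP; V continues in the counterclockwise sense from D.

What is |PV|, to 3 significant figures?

27.4

W is at the origin; W and P share the same y with |WP| = 42.2 and P on the −x side, so P = (-42.2, 0.00). The tangent condition forces UP to be normal to WP, so U = P + (0, 9.6) = (-42.2, 9.60). On A1, P sits at bearing -90° from U; a 79° counterclockwise sweep puts D at bearing -11°, so D = U + 9.6·(cos -11°, sin -11°) = (-32.8, 7.77). A1 meets DV tangentially, so UD is at right angles to DV, so DV runs along (−sin -11°, cos -11°); with |DV| = 16.8, V = (-29.6, 24.3). Then |PV| = |V − P| = 27.4.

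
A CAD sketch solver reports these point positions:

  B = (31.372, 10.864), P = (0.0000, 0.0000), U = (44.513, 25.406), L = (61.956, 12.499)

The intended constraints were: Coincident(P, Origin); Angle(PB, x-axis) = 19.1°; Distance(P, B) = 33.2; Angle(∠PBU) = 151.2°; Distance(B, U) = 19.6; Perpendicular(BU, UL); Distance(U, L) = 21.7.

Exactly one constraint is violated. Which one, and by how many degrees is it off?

Perpendicular(BU, UL) — off by 5.60°.

P = (0.00, 0.00) ✓; PB at 19.10° ✓; |PB| = 33.20 ✓; ∠PBU = 151.2° ✓; |BU| = 19.60 ✓; ∠(BU, UL) = 84.40° ✗; |UL| = 21.70 ✓.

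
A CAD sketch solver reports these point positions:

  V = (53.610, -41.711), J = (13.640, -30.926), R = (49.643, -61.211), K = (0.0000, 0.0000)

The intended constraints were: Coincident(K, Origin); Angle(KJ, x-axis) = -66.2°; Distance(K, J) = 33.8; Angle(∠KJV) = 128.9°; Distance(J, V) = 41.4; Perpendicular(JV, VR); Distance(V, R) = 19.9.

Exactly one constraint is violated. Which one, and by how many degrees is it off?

Perpendicular(JV, VR) — off by 3.60°.

K = (0.00, 0.00) ✓; KJ at -66.20° ✓; |KJ| = 33.80 ✓; ∠KJV = 128.9° ✓; |JV| = 41.40 ✓; ∠(JV, VR) = 86.40° ✗; |VR| = 19.90 ✓.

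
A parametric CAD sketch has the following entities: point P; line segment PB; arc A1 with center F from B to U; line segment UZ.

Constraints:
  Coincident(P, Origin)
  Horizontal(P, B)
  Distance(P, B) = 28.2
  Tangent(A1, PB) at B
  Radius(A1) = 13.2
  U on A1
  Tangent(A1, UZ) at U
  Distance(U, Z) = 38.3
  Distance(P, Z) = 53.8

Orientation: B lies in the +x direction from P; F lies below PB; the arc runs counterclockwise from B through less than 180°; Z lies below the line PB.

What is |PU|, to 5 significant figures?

20.041

P is at the origin; PB is horizontal with |PB| = 28.2 and B on the +x side, so B = (28.200, 0.0000). The tangent condition forces FB to be normal to PB, so F = B + (0, -13.2) = (28.200, -13.200). Since FU ⟂ UZ (tangency), |FZ| = √(13.2² + 38.3²) = 40.511 regardless of where U sits on A1. So Z lies on both circle(P, 53.8) and circle(F, 40.511); the below-PB intersection is Z = (15.263, -51.590). U is the foot of the tangent from Z: U = (15.000, -13.290).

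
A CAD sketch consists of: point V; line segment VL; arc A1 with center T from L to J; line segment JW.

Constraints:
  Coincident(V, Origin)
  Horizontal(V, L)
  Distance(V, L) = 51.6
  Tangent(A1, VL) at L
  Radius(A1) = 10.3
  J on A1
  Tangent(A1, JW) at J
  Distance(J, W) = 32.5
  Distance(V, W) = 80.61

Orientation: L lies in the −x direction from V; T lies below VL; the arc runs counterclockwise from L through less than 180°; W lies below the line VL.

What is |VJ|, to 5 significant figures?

61.894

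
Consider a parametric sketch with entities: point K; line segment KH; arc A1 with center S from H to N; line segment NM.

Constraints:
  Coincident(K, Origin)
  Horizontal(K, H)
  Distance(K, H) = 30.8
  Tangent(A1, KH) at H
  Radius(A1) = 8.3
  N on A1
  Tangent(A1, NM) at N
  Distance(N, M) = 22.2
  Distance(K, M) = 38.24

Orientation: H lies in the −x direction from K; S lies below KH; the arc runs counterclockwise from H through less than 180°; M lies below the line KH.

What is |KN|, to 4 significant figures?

39.58

Checks: |SN| = 8.300 ✓; ∠(SN, NM) = 90.00° ✓; |NM| = 22.20 ✓; |KM| = 38.24 ✓.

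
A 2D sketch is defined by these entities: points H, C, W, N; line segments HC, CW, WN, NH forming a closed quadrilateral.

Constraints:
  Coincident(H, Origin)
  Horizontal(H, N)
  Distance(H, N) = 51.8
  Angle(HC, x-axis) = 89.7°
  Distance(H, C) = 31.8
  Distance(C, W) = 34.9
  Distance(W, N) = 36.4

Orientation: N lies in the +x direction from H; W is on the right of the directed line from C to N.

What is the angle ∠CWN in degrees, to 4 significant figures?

116.5°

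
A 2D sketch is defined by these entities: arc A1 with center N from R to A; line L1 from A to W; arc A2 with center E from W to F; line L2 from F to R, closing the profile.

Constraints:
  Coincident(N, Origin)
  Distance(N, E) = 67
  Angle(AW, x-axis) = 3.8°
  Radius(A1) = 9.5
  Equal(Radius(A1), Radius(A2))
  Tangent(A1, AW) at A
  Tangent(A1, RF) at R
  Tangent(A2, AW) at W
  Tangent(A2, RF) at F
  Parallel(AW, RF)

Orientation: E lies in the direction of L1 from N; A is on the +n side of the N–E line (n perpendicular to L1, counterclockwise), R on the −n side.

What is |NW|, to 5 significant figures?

67.670

Tangency of A1 to both parallel lines with radius 9.5 puts A and R at N ± 9.5·n: A = (-0.62960, 9.4791), R = (0.62960, -9.4791). Equal radii place W and F the same way about E: W = E + 9.5·n = (66.223, 13.919), F = E − 9.5·n = (67.482, -5.0388). Then |NW| = |W − N| = 67.670.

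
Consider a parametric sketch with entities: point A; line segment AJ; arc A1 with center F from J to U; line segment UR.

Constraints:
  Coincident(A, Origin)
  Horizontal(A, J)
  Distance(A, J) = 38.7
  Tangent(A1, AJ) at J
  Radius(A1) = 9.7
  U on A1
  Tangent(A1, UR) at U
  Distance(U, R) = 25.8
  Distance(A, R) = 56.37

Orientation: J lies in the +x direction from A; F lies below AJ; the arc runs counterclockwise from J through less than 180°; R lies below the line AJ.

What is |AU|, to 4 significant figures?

33.42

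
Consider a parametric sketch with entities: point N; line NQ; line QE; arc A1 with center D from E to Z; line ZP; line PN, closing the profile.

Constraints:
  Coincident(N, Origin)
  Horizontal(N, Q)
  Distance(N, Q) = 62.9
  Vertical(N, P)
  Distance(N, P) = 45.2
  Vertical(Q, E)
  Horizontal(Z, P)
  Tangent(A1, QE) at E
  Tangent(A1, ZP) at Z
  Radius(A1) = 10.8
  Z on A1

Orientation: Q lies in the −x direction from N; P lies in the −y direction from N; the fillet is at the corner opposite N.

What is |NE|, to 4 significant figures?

71.69

The virtual corner opposite N is at (-62.90, -45.20). Since A1 is tangent to QE there, DE ⟂ QE and A1 meets ZP tangentially, so DZ is at right angles to ZP, with radius 10.8, so the center D sits 10.8 in from both sides at D = (-52.10, -34.40). That places the tangent points at E = (-62.90, -34.40) on QE and Z = (-52.10, -45.20) on ZP. Then |NE| = |E − N| = 71.69.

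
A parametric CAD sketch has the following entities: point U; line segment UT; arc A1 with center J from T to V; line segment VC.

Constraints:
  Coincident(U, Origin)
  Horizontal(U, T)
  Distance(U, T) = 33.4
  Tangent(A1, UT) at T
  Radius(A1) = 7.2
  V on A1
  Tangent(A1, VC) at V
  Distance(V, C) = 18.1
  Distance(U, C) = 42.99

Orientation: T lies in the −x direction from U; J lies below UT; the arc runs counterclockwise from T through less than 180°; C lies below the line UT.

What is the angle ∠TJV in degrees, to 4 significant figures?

110.8°

U is at the origin; UT is horizontal with |UT| = 33.4 and T on the −x side, so T = (-33.40, 0.000). Since A1 is tangent to UT there, JT ⟂ UT, so J = T + (0, -7.2) = (-33.40, -7.200). Since JV ⟂ VC (tangency), |JC| = √(7.2² + 18.1²) = 19.48 regardless of where V sits on A1. So C lies on both circle(U, 42.99) and circle(J, 19.48); the below-UT intersection is C = (-33.71, -26.68). V is the foot of the tangent from C: V = (-40.13, -9.754).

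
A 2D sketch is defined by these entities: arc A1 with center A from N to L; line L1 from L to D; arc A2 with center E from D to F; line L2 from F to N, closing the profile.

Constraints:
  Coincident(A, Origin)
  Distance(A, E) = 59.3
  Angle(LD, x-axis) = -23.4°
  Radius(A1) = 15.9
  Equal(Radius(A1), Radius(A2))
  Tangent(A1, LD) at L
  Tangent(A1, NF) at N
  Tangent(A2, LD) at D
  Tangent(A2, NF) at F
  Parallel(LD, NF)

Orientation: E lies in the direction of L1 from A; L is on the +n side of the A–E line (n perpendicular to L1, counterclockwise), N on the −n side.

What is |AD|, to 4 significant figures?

61.39

The slot axis is L1's direction at -23.4°, so u = (cos -23.4°, sin -23.4°) = (0.9178, -0.3971) and n = (−sin -23.4°, cos -23.4°) = (0.3971, 0.9178). A is at the origin and E lies 59.3 along u from A, so E = 59.3·u = (54.42, -23.55). Tangency of A1 to both parallel lines with radius 15.9 puts L and N at A ± 15.9·n: L = (6.315, 14.59), N = (-6.315, -14.59). Equal radii place D and F the same way about E: D = E + 15.9·n = (60.74, -8.959), F = E − 15.9·n = (48.11, -38.14). Then |AD| = |D − A| = 61.39.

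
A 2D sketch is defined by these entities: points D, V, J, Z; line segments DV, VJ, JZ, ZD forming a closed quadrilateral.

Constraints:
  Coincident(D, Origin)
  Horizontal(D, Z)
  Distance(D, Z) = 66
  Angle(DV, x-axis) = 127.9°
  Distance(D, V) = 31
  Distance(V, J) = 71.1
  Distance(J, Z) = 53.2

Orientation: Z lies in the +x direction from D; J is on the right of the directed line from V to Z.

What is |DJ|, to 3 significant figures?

40.1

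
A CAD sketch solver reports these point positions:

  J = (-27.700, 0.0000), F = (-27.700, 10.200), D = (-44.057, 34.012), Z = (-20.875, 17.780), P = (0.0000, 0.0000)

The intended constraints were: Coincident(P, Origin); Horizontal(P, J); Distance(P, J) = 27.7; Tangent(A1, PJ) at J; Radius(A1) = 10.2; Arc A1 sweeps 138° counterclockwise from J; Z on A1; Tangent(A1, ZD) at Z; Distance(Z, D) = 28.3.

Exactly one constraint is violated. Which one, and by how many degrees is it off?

Tangent(A1, ZD) at Z — off by 7.00°.

P = (0.00, 0.00) ✓; P.y = 0.00, J.y = 0.00 ✓; |PJ| = 27.70 ✓; ∠(FJ, JP) = 90.00° ✓; |FJ| = 10.20 ✓; bearing(F→Z) − bearing(F→J) = 138.0° ✓; |FZ| = 10.20 ✓; ∠(FZ, ZD) = 83.00° ✗; |ZD| = 28.30 ✓.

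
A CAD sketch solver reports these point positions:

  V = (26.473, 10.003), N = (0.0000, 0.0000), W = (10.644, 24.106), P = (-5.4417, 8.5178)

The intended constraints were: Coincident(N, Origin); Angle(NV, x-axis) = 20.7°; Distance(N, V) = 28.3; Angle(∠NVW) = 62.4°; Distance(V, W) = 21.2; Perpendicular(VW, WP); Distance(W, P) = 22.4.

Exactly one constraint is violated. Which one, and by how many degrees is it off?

Perpendicular(VW, WP) — off by 4.20°.

N = (0.00, 0.00) ✓; NV at 20.70° ✓; |NV| = 28.30 ✓; ∠NVW = 62.40° ✓; |VW| = 21.20 ✓; ∠(VW, WP) = 85.80° ✗; |WP| = 22.40 ✓.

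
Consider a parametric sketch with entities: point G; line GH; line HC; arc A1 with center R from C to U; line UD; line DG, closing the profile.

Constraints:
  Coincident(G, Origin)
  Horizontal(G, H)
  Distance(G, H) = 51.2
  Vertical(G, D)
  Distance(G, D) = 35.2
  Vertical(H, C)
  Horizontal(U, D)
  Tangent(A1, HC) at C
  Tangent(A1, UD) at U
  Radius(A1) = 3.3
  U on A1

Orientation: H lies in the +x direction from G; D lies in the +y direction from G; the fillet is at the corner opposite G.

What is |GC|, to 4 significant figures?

60.32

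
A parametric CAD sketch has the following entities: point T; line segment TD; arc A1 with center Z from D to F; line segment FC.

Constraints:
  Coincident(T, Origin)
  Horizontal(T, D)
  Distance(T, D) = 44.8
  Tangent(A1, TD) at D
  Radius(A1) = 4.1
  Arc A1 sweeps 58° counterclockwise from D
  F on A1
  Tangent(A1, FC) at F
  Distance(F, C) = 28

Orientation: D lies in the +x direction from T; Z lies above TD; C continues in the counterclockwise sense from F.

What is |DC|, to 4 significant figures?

31.54

T is at the origin; T and D share the same y with |TD| = 44.8 and D on the +x side, so D = (44.80, 0.000). The tangent condition forces ZD to be normal to TD, so Z = D + (0, 4.1) = (44.80, 4.100). On A1, D sits at bearing -90° from Z; a 58° counterclockwise sweep puts F at bearing -32°, so F = Z + 4.1·(cos -32°, sin -32°) = (48.28, 1.927). Tangency of A1 to FC means the radius ZF is perpendicular to FC, so FC runs along (−sin -32°, cos -32°); with |FC| = 28.0, C = (63.11, 25.67). Then |DC| = |C − D| = 31.54.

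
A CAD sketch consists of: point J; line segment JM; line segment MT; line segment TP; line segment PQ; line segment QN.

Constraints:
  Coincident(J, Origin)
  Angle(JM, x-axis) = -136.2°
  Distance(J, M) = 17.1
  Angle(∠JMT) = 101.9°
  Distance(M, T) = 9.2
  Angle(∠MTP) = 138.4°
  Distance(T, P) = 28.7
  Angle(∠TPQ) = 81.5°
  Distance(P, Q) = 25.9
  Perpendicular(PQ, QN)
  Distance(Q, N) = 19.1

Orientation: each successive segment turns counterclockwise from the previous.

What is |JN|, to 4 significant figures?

4.755

J is at the origin; JM runs at -136.2° with length 17.1, so M = (-12.34, -11.84). ∠JMT = 101.9° gives MT at -58.10° from the x-axis; with |MT| = 9.2, T = (-7.480, -19.65). ∠MTP = 138.4° gives TP at -16.50° from the x-axis; with |TP| = 28.7, P = (20.04, -27.80). ∠TPQ = 81.5° gives PQ at 82.00° from the x-axis; with |PQ| = 25.9, Q = (23.64, -2.149). The perpendicularity gives QN at right angles to PQ, so QN runs at 172.0°; with |QN| = 19.1, N = (4.728, 0.5087). Then |JN| = |N − J| = 4.755.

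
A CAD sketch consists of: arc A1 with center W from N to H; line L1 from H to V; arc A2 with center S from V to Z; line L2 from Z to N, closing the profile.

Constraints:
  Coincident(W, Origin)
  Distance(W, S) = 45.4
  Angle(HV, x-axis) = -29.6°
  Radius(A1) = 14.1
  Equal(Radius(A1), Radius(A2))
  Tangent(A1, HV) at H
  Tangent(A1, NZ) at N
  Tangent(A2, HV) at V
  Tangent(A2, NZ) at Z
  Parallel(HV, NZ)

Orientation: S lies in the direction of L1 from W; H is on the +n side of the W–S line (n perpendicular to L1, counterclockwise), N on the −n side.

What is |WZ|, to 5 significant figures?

47.539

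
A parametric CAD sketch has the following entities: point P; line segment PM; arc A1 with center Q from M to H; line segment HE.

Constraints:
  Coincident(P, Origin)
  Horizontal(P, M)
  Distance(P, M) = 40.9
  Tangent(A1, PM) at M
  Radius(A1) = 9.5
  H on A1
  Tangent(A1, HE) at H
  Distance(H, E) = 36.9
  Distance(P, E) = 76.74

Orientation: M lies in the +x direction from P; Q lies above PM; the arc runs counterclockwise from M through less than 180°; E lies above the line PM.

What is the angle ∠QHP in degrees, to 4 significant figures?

34.83°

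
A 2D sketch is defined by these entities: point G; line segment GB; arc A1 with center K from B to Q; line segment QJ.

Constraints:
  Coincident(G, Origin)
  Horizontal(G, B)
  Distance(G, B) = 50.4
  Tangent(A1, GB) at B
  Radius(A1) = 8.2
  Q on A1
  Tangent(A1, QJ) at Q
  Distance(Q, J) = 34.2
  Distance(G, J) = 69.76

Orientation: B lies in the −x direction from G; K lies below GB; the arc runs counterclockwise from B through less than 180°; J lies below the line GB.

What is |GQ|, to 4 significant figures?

59.25

G is at the origin; G and B share the same y with |GB| = 50.4 and B on the −x side, so B = (-50.40, 0.000). Tangency of A1 to GB means the radius KB is perpendicular to GB, so K = B + (0, -8.2) = (-50.40, -8.200). Since KQ ⟂ QJ (tangency), |KJ| = √(8.2² + 34.2²) = 35.17 regardless of where Q sits on A1. So J lies on both circle(G, 69.76) and circle(K, 35.17); the below-GB intersection is J = (-54.86, -43.08). Q is the foot of the tangent from J: Q = (-58.55, -9.084).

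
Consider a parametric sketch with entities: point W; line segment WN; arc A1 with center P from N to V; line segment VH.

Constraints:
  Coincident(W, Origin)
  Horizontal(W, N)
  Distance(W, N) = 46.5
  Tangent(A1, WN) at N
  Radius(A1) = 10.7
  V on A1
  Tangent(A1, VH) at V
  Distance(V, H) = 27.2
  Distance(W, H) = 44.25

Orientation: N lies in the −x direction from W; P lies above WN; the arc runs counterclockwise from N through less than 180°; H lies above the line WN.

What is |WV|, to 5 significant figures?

37.039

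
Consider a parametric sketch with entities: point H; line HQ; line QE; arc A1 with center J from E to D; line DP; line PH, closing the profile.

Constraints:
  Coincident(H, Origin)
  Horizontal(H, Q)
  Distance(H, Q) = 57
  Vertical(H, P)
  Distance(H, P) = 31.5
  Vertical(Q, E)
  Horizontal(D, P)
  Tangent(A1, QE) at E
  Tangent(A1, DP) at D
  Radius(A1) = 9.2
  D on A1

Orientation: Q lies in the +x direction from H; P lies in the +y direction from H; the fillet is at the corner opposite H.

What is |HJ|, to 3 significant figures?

52.7

HP is vertical with |HP| = 31.5 and P on the +y side, so P = (0.00, 31.5). The virtual corner opposite H is at (57.0, 31.5). Since A1 is tangent to QE there, JE ⟂ QE and A1 meets DP tangentially, so JD is at right angles to DP, with radius 9.2, so the center J sits 9.2 in from both sides at J = (47.8, 22.3). Then |HJ| = |J − H| = 52.7.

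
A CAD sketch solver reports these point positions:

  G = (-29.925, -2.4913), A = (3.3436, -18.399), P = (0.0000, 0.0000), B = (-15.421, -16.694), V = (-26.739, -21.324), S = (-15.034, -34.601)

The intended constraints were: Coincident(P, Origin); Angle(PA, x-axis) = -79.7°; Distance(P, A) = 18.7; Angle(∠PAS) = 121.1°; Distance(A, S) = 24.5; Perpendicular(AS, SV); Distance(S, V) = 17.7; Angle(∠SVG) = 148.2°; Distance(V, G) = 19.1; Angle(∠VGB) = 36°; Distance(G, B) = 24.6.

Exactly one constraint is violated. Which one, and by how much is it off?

Distance(G, B) = 24.6 — off by 4.30.

P = (0.00, 0.00) ✓; PA at -79.70° ✓; |PA| = 18.70 ✓; ∠PAS = 121.1° ✓; |AS| = 24.50 ✓; ∠(AS, SV) = 90.00° ✓; |SV| = 17.70 ✓; ∠SVG = 148.2° ✓; |VG| = 19.10 ✓; ∠VGB = 36.00° ✓; |GB| = 20.30 ✗.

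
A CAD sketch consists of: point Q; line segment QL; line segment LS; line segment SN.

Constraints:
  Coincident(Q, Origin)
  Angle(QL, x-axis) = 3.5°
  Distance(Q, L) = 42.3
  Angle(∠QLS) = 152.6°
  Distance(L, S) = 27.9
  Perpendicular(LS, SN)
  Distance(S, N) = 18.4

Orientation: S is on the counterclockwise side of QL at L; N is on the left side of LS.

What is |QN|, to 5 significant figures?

65.463

Q is at the origin; QL runs at 3.5° with length 42.3, so L = 42.3·(cos 3.5°, sin 3.5°) = (42.221, 2.5824). ∠QLS = 152.6°, so LS runs at 3.5° + (180° − 152.6°) = 30.900° from the x-axis; with |LS| = 27.9, S = L + 27.9·(cos 30.900°, sin 30.900°) = (66.161, 16.910). LS is perpendicular to SN; with |SN| = 18.4 on the left of LS, N = S + 18.4·(-0.51354, 0.85806) = (56.712, 32.699). Then |QN| = |N − Q| = 65.463.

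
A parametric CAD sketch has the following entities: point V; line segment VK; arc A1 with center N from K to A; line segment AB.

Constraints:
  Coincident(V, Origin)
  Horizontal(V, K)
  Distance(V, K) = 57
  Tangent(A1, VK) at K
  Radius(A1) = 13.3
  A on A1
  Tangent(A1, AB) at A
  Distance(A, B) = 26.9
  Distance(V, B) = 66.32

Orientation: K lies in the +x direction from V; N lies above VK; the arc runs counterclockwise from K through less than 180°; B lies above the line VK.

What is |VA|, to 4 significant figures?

70.80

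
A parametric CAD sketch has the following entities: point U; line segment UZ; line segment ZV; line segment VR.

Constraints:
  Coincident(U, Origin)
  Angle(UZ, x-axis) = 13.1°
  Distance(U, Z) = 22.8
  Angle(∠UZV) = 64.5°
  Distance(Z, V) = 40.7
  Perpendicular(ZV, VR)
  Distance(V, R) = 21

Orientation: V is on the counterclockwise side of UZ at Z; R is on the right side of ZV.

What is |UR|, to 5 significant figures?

51.794

U is at the origin; UZ runs at 13.1° with length 22.8, so Z = 22.8·(cos 13.1°, sin 13.1°) = (22.207, 5.1676). ∠UZV = 64.5°, so ZV runs at 13.1° + (180° − 64.5°) = 128.60° from the x-axis; with |ZV| = 40.7, V = Z + 40.7·(cos 128.60°, sin 128.60°) = (-3.1852, 36.976). ZV ⟂ VR; with |VR| = 21.0 on the right of ZV, R = V + 21.0·(0.78152, 0.62388) = (13.227, 50.077). Then |UR| = |R − U| = 51.794.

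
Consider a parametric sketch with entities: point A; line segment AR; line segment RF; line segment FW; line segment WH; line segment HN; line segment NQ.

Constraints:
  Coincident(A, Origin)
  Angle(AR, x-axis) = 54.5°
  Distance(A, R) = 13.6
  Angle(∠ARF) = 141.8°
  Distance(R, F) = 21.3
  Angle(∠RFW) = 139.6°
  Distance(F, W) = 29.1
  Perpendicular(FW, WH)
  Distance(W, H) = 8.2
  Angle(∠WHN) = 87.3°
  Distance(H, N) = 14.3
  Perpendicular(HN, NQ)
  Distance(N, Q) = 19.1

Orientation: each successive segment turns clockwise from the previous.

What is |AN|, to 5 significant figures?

39.012

A is at the origin; AR runs at 54.5° with length 13.6, so R = (7.8976, 11.072). ∠ARF = 141.8° gives RF at 16.300° from the x-axis; with |RF| = 21.3, F = (28.341, 17.050). ∠RFW = 139.6° gives FW at -24.100° from the x-axis; with |FW| = 29.1, W = (54.905, 5.1678). FW ⟂ WH, so WH runs at -114.10°; with |WH| = 8.2, H = (51.557, -2.3175). ∠WHN = 87.3° gives HN at 153.20° from the x-axis; with |HN| = 14.3, N = (38.793, 4.1301). Then |AN| = |N − A| = 39.012.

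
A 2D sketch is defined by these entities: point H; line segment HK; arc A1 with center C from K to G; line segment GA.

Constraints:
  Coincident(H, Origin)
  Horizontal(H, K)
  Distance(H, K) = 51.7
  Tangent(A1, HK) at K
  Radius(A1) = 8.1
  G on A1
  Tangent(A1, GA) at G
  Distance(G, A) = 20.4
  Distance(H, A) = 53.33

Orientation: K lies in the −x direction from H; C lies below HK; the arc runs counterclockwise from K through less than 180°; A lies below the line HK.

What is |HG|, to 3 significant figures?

59.4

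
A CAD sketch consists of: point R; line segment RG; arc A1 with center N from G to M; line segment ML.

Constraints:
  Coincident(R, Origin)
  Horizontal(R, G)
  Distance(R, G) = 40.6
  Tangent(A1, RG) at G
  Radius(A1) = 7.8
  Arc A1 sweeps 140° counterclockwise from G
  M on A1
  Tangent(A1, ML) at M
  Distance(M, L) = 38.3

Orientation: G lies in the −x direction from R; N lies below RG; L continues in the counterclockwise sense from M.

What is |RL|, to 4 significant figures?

41.70

R is at the origin; R and G share the same y with |RG| = 40.6 and G on the −x side, so G = (-40.60, 0.000). Tangency of A1 to RG means the radius NG is perpendicular to RG, so N = G + (0, -7.8) = (-40.60, -7.800). On A1, G sits at bearing 90° from N; a 140° counterclockwise sweep puts M at bearing 230°, so M = N + 7.8·(cos 230°, sin 230°) = (-45.61, -13.78). The tangent condition forces NM to be normal to ML, so ML runs along (−sin 230°, cos 230°); with |ML| = 38.3, L = (-16.27, -38.39). Then |RL| = |L − R| = 41.70.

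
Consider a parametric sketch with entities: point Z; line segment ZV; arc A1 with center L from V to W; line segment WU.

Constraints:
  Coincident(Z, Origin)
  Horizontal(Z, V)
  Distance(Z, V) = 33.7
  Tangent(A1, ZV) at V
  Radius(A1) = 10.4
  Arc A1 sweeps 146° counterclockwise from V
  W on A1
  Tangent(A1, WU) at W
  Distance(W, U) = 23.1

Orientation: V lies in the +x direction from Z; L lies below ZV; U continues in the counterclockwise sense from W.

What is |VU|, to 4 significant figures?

34.61

On A1, V sits at bearing 90° from L; a 146° counterclockwise sweep puts W at bearing 236°, so W = L + 10.4·(cos 236°, sin 236°) = (27.88, -19.02). A1 meets WU tangentially, so LW is at right angles to WU, so WU runs along (−sin 236°, cos 236°); with |WU| = 23.1, U = (47.04, -31.94). Then |VU| = |U − V| = 34.61.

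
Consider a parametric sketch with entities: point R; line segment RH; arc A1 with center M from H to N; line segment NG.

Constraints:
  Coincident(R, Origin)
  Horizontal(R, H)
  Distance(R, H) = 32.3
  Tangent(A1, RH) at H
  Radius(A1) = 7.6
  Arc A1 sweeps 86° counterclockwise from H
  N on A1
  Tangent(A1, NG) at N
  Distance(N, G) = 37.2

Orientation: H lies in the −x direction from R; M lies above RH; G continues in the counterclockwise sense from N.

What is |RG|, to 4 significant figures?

49.41

R is at the origin; RH is horizontal with |RH| = 32.3 and H on the −x side, so H = (-32.30, 0.000). Tangency of A1 to RH means the radius MH is perpendicular to RH, so M = H + (0, 7.6) = (-32.30, 7.600). On A1, H sits at bearing -90° from M; an 86° counterclockwise sweep puts N at bearing -4°, so N = M + 7.6·(cos -4°, sin -4°) = (-24.72, 7.070). Tangency of A1 to NG means the radius MN is perpendicular to NG, so NG runs along (−sin -4°, cos -4°); with |NG| = 37.2, G = (-22.12, 44.18). Then |RG| = |G − R| = 49.41.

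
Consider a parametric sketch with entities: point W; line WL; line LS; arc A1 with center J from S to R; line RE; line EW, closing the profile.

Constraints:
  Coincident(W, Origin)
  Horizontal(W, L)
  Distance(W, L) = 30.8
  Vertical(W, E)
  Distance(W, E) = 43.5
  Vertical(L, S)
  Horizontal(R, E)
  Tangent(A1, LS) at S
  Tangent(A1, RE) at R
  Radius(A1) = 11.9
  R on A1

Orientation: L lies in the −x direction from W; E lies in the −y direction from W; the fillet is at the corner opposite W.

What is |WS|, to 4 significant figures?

44.13

The virtual corner opposite W is at (-30.80, -43.50). Since A1 is tangent to LS there, JS ⟂ LS and the tangent condition forces JR to be normal to RE, with radius 11.9, so the center J sits 11.9 in from both sides at J = (-18.90, -31.60). That places the tangent points at S = (-30.80, -31.60) on LS and R = (-18.90, -43.50) on RE. Then |WS| = |S − W| = 44.13.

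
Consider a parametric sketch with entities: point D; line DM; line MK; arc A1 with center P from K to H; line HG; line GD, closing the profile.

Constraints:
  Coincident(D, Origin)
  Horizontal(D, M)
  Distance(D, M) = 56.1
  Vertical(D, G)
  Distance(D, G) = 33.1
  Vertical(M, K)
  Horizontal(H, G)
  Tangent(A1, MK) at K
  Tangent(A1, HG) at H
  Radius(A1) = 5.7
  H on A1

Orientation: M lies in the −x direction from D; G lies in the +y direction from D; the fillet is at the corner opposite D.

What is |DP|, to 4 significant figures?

57.37

D is at the origin; D and M share the same y with |DM| = 56.1 and M on the −x side, so M = (-56.10, 0.000). DG is vertical with |DG| = 33.1 and G on the +y side, so G = (0.000, 33.10). The virtual corner opposite D is at (-56.10, 33.10). The tangent condition forces PK to be normal to MK and since A1 is tangent to HG there, PH ⟂ HG, with radius 5.7, so the center P sits 5.7 in from both sides at P = (-50.40, 27.40). Then |DP| = |P − D| = 57.37.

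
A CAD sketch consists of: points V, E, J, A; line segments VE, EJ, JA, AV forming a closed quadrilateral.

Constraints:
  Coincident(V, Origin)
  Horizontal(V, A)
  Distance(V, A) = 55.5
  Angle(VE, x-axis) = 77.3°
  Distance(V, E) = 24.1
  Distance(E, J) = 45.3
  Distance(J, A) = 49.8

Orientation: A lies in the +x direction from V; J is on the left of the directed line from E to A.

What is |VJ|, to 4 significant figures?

64.80

Checks: |EJ| = 45.30 ✓; |JA| = 49.80 ✓.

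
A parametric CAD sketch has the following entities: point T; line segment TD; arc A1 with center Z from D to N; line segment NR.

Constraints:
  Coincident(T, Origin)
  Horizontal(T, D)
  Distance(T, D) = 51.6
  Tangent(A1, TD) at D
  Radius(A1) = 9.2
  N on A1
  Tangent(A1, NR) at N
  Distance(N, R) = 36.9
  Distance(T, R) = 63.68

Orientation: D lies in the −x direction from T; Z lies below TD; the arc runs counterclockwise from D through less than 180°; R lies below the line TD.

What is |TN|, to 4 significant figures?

61.31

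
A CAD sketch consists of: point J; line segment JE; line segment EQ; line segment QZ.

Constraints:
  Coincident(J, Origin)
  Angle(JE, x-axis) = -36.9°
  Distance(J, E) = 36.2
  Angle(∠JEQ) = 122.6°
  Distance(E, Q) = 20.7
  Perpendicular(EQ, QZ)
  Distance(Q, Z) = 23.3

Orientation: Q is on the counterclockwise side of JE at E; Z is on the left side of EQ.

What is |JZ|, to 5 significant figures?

40.843

J is at the origin; JE runs at -36.9° with length 36.2, so E = 36.2·(cos -36.9°, sin -36.9°) = (28.949, -21.735). ∠JEQ = 122.6°, so EQ runs at -36.9° + (180° − 122.6°) = 20.500° from the x-axis; with |EQ| = 20.7, Q = E + 20.7·(cos 20.500°, sin 20.500°) = (48.338, -14.486). The perpendicularity gives QZ at right angles to EQ; with |QZ| = 23.3 on the left of EQ, Z = Q + 23.3·(-0.35021, 0.93667) = (40.178, 7.3385). Then |JZ| = |Z − J| = 40.843.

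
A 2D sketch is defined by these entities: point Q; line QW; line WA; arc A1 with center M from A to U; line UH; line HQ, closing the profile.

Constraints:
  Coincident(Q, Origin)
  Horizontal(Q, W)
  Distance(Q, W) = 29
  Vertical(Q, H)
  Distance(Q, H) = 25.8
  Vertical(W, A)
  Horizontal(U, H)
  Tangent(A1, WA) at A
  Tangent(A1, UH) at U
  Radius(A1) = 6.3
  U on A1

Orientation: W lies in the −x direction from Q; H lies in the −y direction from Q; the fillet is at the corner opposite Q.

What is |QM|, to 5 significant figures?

29.926

Q and H share the same x with |QH| = 25.8 and H on the −y side, so H = (0.0000, -25.800). The virtual corner opposite Q is at (-29.000, -25.800). Tangency of A1 to WA means the radius MA is perpendicular to WA and since A1 is tangent to UH there, MU ⟂ UH, with radius 6.3, so the center M sits 6.3 in from both sides at M = (-22.700, -19.500). Then |QM| = |M − Q| = 29.926.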